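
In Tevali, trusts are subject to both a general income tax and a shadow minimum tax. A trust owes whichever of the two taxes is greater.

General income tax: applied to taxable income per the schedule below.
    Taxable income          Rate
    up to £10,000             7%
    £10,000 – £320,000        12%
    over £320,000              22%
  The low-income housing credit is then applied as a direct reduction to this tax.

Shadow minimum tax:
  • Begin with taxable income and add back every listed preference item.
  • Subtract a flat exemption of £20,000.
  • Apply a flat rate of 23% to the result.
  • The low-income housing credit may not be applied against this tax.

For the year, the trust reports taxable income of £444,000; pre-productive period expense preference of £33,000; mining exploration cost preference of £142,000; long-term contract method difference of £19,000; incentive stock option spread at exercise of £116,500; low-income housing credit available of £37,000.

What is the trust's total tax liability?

£168,935

General income tax:
  £10,000 × 7% = £700
  £310,000 × 12% = £37,200
  £124,000 × 22% = £27,280
  → £65,180
  Less low-income housing credit £37,000 → £28,180

Shadow minimum tax:
  Adjusted income: £444,000 + £33,000 + £142,000 + £19,000 + £116,500 = £754,500
  Less exemption £20,000 → base £734,500
  £734,500 × 23% = £168,935

£168,935 > £28,180, so the shadow minimum tax is the binding amount.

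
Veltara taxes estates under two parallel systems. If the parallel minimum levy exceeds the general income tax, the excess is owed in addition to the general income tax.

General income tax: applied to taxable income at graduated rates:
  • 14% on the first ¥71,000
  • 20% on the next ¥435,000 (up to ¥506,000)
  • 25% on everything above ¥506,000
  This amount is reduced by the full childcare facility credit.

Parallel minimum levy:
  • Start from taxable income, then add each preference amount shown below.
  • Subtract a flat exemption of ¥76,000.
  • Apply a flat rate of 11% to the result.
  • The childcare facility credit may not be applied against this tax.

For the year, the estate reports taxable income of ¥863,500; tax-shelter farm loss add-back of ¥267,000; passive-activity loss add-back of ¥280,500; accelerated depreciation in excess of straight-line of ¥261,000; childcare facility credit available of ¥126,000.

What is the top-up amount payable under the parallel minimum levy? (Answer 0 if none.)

¥115,245

Parallel minimum levy:
  Adjusted income: ¥863,500 + ¥267,000 + ¥280,500 + ¥261,000 = ¥1,672,000
  Less exemption ¥76,000 → base ¥1,596,000
  ¥1,596,000 × 11% = ¥175,560

General income tax:
  ¥71,000 × 14% = ¥9,940
  ¥435,000 × 20% = ¥87,000
  ¥357,500 × 25% = ¥89,375
  → ¥186,315
  Less childcare facility credit ¥126,000 → ¥60,315

Excess of parallel minimum levy over general income tax: ¥175,560 − ¥60,315 = ¥115,245.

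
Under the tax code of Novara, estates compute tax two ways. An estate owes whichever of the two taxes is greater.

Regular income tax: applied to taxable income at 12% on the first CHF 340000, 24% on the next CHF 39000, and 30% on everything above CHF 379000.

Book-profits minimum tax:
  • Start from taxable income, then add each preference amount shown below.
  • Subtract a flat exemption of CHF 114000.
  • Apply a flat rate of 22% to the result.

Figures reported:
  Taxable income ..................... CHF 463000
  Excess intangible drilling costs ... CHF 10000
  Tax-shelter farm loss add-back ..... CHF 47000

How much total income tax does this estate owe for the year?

Book-profits minimum tax:
  Adjusted income: CHF 463000 + CHF 10000 + CHF 47000 = CHF 520000
  Less exemption CHF 114000 → base CHF 406000
  CHF 406000 × 22% = CHF 89320

Regular income tax:
  CHF 340000 × 12% = CHF 40800
  CHF 39000 × 24% = CHF 9360
  CHF 84000 × 30% = CHF 25200
  → CHF 75360

CHF 89320 > CHF 75360, so the book-profits minimum tax is the binding amount.

CHF 89320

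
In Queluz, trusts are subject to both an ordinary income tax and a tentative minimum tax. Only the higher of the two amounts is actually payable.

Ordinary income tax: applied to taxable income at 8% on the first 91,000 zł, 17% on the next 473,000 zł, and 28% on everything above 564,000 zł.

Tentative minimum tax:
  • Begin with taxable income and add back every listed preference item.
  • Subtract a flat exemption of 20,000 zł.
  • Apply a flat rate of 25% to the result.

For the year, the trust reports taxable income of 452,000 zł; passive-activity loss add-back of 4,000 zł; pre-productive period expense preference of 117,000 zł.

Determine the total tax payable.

138,250 zł

Ordinary income tax:
  91,000 zł × 8% = 7,280 zł
  361,000 zł × 17% = 61,370 zł
  → 68,650 zł

Tentative minimum tax:
  Adjusted income: 452,000 zł + 4,000 zł + 117,000 zł = 573,000 zł
  Less exemption 20,000 zł → base 553,000 zł
  553,000 zł × 25% = 138,250 zł

138,250 zł > 68,650 zł, so the tentative minimum tax is the binding amount.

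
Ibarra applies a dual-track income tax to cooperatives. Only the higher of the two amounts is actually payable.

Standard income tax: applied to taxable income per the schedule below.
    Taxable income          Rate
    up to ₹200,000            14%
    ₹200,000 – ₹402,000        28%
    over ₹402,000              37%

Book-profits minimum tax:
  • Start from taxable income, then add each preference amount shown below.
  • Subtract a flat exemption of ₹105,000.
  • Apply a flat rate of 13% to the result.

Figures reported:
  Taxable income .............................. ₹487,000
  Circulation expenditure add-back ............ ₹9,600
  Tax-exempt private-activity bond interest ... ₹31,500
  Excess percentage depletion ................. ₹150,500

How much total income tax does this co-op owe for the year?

Standard income tax:
  ₹200,000 × 14% = ₹28,000
  ₹202,000 × 28% = ₹56,560
  ₹85,000 × 37% = ₹31,450
  → ₹116,010

Book-profits minimum tax:
  Adjusted income: ₹487,000 + ₹9,600 + ₹31,500 + ₹150,500 = ₹678,600
  Less exemption ₹105,000 → base ₹573,600
  ₹573,600 × 13% = ₹74,568

₹116,010 > ₹74,568, so the standard income tax governs.

₹116,010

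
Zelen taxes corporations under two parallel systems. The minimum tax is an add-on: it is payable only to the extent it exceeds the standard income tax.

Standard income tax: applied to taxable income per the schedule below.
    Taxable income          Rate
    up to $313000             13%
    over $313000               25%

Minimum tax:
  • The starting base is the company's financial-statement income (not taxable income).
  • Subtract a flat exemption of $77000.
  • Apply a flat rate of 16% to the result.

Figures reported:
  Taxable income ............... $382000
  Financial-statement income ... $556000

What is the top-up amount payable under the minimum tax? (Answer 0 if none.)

Standard income tax:
  $313000 × 13% = $40690
  $69000 × 25% = $17250
  → $57940

Minimum tax:
  Base (financial-statement income): $556000
  Less exemption $77000 → base $479000
  $479000 × 16% = $76640

Excess of minimum tax over standard income tax: $76640 − $57940 = $18700.

$18700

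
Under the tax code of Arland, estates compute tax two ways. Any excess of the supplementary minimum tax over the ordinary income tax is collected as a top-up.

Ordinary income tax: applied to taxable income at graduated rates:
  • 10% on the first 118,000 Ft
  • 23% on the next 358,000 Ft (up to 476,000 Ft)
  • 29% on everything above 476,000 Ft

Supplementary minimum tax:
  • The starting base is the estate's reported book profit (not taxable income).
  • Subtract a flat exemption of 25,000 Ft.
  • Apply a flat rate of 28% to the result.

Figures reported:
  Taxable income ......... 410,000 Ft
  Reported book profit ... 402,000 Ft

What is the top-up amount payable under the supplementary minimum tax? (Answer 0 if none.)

Supplementary minimum tax:
  Base (reported book profit): 402,000 Ft
  Less exemption 25,000 Ft → base 377,000 Ft
  377,000 Ft × 28% = 105,560 Ft

Ordinary income tax:
  118,000 Ft × 10% = 11,800 Ft
  292,000 Ft × 23% = 67,160 Ft
  → 78,960 Ft

Excess of supplementary minimum tax over ordinary income tax: 105,560 Ft − 78,960 Ft = 26,600 Ft.

26,600 Ft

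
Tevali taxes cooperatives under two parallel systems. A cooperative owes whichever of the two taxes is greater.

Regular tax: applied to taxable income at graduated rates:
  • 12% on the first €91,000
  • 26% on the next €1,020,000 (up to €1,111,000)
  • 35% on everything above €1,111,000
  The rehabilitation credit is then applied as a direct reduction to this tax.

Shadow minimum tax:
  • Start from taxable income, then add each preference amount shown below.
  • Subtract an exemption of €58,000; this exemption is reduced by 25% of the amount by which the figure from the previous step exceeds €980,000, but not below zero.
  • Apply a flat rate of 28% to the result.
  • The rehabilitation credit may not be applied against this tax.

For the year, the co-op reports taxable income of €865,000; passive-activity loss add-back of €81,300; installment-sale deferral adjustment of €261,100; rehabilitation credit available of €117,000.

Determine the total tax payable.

€337,750

Regular tax:
  €91,000 × 12% = €10,920
  €774,000 × 26% = €201,240
  → €212,160
  Less rehabilitation credit €117,000 → €95,160

Shadow minimum tax:
  Adjusted income: €865,000 + €81,300 + €261,100 = €1,207,400
  Exemption: €58,000 − 25% × (€1,207,400 − €980,000) = €58,000 − €56,850 = €1,150
  Base: €1,207,400 − €1,150 = €1,206,250
  €1,206,250 × 28% = €337,750

€337,750 > €95,160, so the shadow minimum tax is the binding amount.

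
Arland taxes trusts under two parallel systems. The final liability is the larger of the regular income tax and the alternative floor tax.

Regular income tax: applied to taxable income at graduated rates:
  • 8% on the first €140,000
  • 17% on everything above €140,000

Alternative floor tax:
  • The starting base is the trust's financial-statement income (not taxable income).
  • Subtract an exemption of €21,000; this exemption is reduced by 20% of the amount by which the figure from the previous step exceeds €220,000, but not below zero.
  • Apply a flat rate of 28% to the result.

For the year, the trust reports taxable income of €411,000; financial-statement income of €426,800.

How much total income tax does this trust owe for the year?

€119,504

Regular income tax:
  €140,000 × 8% = €11,200
  €271,000 × 17% = €46,070
  → €57,270

Alternative floor tax:
  Base (financial-statement income): €426,800
  Exemption: 20% × (€426,800 − €220,000) = €41,360 ≥ €21,000, so the exemption is fully phased out
  Base: €426,800 − €0 = €426,800
  €426,800 × 28% = €119,504

€119,504 > €57,270, so the alternative floor tax is the binding amount.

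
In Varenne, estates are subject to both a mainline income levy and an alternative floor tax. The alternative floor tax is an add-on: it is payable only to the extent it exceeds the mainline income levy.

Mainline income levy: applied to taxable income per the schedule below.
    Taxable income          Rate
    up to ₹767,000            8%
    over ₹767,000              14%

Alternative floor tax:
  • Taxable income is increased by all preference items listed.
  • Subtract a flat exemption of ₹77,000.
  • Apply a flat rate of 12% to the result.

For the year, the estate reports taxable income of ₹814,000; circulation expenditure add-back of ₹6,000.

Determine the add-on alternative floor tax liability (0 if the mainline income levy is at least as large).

₹21,220

Mainline income levy:
  ₹767,000 × 8% = ₹61,360
  ₹47,000 × 14% = ₹6,580
  → ₹67,940

Alternative floor tax:
  Adjusted income: ₹814,000 + ₹6,000 = ₹820,000
  Less exemption ₹77,000 → base ₹743,000
  ₹743,000 × 12% = ₹89,160

Excess of alternative floor tax over mainline income levy: ₹89,160 − ₹67,940 = ₹21,220.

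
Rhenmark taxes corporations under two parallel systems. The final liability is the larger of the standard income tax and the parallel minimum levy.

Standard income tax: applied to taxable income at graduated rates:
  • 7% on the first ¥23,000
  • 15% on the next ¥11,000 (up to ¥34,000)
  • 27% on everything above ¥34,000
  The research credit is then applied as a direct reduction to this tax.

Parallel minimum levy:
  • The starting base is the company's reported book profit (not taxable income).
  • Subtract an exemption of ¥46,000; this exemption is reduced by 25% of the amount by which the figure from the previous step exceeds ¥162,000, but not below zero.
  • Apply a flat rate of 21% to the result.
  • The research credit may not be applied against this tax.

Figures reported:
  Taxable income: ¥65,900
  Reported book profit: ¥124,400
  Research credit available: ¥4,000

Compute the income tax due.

¥16,464

Parallel minimum levy:
  Base (reported book profit): ¥124,400
  Exemption: ¥124,400 ≤ ¥162,000, so full ¥46,000 applies
  Base: ¥124,400 − ¥46,000 = ¥78,400
  ¥78,400 × 21% = ¥16,464

Standard income tax:
  ¥23,000 × 7% = ¥1,610
  ¥11,000 × 15% = ¥1,650
  ¥31,900 × 27% = ¥8,613
  → ¥11,873
  Less research credit ¥4,000 → ¥7,873

¥16,464 > ¥7,873, so the parallel minimum levy is the binding amount.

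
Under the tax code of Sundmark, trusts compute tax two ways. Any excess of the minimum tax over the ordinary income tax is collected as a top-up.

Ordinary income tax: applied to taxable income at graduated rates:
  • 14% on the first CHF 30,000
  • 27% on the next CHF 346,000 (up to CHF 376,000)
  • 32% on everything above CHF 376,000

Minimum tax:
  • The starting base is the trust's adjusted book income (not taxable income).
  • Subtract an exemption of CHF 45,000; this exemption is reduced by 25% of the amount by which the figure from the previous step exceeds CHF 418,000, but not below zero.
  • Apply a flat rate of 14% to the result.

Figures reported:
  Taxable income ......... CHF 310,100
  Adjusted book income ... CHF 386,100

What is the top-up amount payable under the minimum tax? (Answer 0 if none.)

Minimum tax:
  Base (adjusted book income): CHF 386,100
  Exemption: CHF 386,100 ≤ CHF 418,000, so full CHF 45,000 applies
  Base: CHF 386,100 − CHF 45,000 = CHF 341,100
  CHF 341,100 × 14% = CHF 47,754

Ordinary income tax:
  CHF 30,000 × 14% = CHF 4,200
  CHF 280,100 × 27% = CHF 75,627
  → CHF 79,827

CHF 47,754 ≤ CHF 79,827, so no add-on is due.

CHF 0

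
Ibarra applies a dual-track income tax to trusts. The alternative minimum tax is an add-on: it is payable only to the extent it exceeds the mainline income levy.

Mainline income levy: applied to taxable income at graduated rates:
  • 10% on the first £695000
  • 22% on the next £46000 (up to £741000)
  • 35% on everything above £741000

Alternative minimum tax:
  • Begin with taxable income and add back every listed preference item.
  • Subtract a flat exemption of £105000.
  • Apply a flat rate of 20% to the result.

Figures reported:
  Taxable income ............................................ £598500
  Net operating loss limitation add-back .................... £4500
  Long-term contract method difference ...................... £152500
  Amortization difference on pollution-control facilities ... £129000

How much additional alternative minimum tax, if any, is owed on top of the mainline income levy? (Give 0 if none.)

Mainline income levy:
  £598500 × 10% = £59850

Alternative minimum tax:
  Adjusted income: £598500 + £4500 + £152500 + £129000 = £884500
  Less exemption £105000 → base £779500
  £779500 × 20% = £155900

Excess of alternative minimum tax over mainline income levy: £155900 − £59850 = £96050.

£96050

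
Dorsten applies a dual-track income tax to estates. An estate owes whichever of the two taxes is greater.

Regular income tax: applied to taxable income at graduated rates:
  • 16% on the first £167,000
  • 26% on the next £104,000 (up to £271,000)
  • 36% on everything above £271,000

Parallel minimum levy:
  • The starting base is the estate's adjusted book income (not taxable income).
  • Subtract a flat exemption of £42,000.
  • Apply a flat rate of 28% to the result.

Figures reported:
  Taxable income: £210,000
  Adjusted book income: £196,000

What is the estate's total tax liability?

Parallel minimum levy:
  Base (adjusted book income): £196,000
  Less exemption £42,000 → base £154,000
  £154,000 × 28% = £43,120

Regular income tax:
  £167,000 × 16% = £26,720
  £43,000 × 26% = £11,180
  → £37,900

£43,120 > £37,900, so the parallel minimum levy is the binding amount.

£43,120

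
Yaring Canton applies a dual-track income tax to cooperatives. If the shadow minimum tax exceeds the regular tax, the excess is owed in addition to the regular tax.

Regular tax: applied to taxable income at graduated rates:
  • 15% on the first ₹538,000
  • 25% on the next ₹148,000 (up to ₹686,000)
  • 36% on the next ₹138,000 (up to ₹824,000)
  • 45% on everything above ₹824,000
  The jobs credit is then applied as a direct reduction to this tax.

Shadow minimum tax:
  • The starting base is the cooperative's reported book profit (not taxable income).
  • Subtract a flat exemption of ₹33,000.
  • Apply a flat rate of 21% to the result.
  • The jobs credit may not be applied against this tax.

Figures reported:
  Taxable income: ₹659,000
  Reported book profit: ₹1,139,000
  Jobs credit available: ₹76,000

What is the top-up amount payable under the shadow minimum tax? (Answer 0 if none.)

Shadow minimum tax:
  Base (reported book profit): ₹1,139,000
  Less exemption ₹33,000 → base ₹1,106,000
  ₹1,106,000 × 21% = ₹232,260

Regular tax:
  ₹538,000 × 15% = ₹80,700
  ₹121,000 × 25% = ₹30,250
  → ₹110,950
  Less jobs credit ₹76,000 → ₹34,950

Excess of shadow minimum tax over regular tax: ₹232,260 − ₹34,950 = ₹197,310.

₹197,310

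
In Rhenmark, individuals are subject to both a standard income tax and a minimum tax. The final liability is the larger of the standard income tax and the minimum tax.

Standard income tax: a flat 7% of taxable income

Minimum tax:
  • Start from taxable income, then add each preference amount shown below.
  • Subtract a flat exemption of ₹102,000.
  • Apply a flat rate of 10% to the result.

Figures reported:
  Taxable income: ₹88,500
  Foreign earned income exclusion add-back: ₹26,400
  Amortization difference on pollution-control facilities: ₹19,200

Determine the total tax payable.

₹6,195

Standard income tax:
  ₹88,500 × 7% = ₹6,195

Minimum tax:
  Adjusted income: ₹88,500 + ₹26,400 + ₹19,200 = ₹134,100
  Less exemption ₹102,000 → base ₹32,100
  ₹32,100 × 10% = ₹3,210

₹6,195 > ₹3,210, so the standard income tax governs.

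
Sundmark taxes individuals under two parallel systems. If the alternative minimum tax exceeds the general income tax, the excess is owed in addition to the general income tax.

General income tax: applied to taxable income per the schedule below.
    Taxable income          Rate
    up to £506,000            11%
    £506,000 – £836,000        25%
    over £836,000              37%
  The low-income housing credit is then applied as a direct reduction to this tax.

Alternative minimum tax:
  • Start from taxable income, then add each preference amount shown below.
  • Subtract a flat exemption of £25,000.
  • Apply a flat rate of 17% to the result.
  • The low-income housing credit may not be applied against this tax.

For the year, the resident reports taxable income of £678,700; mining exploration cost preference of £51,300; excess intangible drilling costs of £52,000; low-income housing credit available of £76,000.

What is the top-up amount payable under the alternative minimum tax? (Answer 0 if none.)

Alternative minimum tax:
  Adjusted income: £678,700 + £51,300 + £52,000 = £782,000
  Less exemption £25,000 → base £757,000
  £757,000 × 17% = £128,690

General income tax:
  £506,000 × 11% = £55,660
  £172,700 × 25% = £43,175
  → £98,835
  Less low-income housing credit £76,000 → £22,835

Excess of alternative minimum tax over general income tax: £128,690 − £22,835 = £105,855.

£105,855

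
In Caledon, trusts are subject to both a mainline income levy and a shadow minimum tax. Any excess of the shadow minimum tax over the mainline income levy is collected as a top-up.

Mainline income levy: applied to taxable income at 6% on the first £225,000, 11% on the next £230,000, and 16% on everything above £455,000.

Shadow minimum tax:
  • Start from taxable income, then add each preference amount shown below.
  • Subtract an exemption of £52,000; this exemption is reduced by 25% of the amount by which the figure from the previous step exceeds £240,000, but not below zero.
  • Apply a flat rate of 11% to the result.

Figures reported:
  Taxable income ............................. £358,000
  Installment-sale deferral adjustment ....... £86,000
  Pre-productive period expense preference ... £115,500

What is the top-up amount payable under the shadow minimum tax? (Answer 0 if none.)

£33,415

Mainline income levy:
  £225,000 × 6% = £13,500
  £133,000 × 11% = £14,630
  → £28,130

Shadow minimum tax:
  Adjusted income: £358,000 + £86,000 + £115,500 = £559,500
  Exemption: 25% × (£559,500 − £240,000) = £79,875 ≥ £52,000, so the exemption is fully phased out
  Base: £559,500 − £0 = £559,500
  £559,500 × 11% = £61,545

Excess of shadow minimum tax over mainline income levy: £61,545 − £28,130 = £33,415.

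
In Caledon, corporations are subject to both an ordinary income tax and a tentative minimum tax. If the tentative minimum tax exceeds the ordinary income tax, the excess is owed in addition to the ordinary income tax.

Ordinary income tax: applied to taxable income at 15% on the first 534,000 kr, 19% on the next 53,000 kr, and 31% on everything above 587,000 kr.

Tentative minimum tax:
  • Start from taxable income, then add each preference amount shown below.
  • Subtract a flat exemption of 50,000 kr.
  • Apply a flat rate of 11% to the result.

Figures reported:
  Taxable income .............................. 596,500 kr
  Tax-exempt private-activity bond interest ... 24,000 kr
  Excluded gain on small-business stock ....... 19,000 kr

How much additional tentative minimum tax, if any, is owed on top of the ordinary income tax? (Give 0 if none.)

0 kr

Tentative minimum tax:
  Adjusted income: 596,500 kr + 24,000 kr + 19,000 kr = 639,500 kr
  Less exemption 50,000 kr → base 589,500 kr
  589,500 kr × 11% = 64,845 kr

Ordinary income tax:
  534,000 kr × 15% = 80,100 kr
  53,000 kr × 19% = 10,070 kr
  9,500 kr × 31% = 2,945 kr
  → 93,115 kr

64,845 kr ≤ 93,115 kr, so no add-on is due.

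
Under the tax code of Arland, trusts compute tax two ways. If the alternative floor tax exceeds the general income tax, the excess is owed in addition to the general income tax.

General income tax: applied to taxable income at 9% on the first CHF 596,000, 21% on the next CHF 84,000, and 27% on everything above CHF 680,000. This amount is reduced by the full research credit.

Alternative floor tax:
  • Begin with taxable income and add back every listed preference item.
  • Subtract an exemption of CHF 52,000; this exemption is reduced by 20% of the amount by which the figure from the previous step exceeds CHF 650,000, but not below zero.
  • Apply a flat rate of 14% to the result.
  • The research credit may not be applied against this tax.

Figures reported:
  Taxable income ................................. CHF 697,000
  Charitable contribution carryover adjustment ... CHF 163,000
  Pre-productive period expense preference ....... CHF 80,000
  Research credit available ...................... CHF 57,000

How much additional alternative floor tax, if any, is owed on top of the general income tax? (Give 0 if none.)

CHF 112,730

General income tax:
  CHF 596,000 × 9% = CHF 53,640
  CHF 84,000 × 21% = CHF 17,640
  CHF 17,000 × 27% = CHF 4,590
  → CHF 75,870
  Less research credit CHF 57,000 → CHF 18,870

Alternative floor tax:
  Adjusted income: CHF 697,000 + CHF 163,000 + CHF 80,000 = CHF 940,000
  Exemption: 20% × (CHF 940,000 − CHF 650,000) = CHF 58,000 ≥ CHF 52,000, so the exemption is fully phased out
  Base: CHF 940,000 − CHF 0 = CHF 940,000
  CHF 940,000 × 14% = CHF 131,600

Excess of alternative floor tax over general income tax: CHF 131,600 − CHF 18,870 = CHF 112,730.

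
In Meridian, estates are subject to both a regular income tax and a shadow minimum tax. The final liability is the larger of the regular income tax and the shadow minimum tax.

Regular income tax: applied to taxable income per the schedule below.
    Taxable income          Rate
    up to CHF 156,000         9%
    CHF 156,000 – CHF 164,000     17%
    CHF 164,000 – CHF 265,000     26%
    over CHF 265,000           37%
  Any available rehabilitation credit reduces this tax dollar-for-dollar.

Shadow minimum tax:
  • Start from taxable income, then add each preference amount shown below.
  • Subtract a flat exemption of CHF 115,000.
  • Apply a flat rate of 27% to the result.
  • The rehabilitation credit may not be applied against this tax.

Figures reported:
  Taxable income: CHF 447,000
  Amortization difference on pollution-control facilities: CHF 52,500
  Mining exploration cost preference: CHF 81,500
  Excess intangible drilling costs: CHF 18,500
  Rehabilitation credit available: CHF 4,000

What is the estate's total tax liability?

Regular income tax:
  CHF 156,000 × 9% = CHF 14,040
  CHF 8,000 × 17% = CHF 1,360
  CHF 101,000 × 26% = CHF 26,260
  CHF 182,000 × 37% = CHF 67,340
  → CHF 109,000
  Less rehabilitation credit CHF 4,000 → CHF 105,000

Shadow minimum tax:
  Adjusted income: CHF 447,000 + CHF 52,500 + CHF 81,500 + CHF 18,500 = CHF 599,500
  Less exemption CHF 115,000 → base CHF 484,500
  CHF 484,500 × 27% = CHF 130,815

CHF 130,815 > CHF 105,000, so the shadow minimum tax is the binding amount.

CHF 130,815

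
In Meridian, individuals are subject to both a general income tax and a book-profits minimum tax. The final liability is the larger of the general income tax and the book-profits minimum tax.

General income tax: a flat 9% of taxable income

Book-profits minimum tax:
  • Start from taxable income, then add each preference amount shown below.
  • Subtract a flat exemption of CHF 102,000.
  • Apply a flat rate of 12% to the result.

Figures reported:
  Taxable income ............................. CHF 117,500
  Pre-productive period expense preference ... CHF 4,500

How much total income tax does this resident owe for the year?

CHF 10,575

General income tax:
  CHF 117,500 × 9% = CHF 10,575

Book-profits minimum tax:
  Adjusted income: CHF 117,500 + CHF 4,500 = CHF 122,000
  Less exemption CHF 102,000 → base CHF 20,000
  CHF 20,000 × 12% = CHF 2,400

CHF 10,575 > CHF 2,400, so the general income tax governs.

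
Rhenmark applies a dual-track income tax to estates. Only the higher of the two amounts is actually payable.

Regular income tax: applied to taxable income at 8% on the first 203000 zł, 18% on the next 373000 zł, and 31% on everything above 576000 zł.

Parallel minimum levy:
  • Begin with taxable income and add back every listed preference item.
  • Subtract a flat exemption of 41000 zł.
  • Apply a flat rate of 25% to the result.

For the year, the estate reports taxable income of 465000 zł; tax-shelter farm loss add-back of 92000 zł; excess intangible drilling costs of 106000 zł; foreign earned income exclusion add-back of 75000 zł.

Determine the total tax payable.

Parallel minimum levy:
  Adjusted income: 465000 zł + 92000 zł + 106000 zł + 75000 zł = 738000 zł
  Less exemption 41000 zł → base 697000 zł
  697000 zł × 25% = 174250 zł

Regular income tax:
  203000 zł × 8% = 16240 zł
  262000 zł × 18% = 47160 zł
  → 63400 zł

174250 zł > 63400 zł, so the parallel minimum levy is the binding amount.

174250 zł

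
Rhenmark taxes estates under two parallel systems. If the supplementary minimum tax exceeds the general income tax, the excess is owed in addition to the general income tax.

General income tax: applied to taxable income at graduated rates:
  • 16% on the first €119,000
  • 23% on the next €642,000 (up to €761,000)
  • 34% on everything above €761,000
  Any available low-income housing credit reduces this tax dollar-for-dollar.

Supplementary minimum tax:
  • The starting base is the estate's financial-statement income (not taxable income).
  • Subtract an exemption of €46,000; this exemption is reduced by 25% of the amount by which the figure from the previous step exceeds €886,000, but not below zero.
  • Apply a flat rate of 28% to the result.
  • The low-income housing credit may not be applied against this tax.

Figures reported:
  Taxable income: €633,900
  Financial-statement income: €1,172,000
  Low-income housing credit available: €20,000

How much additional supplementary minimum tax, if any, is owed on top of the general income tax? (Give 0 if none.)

General income tax:
  €119,000 × 16% = €19,040
  €514,900 × 23% = €118,427
  → €137,467
  Less low-income housing credit €20,000 → €117,467

Supplementary minimum tax:
  Base (financial-statement income): €1,172,000
  Exemption: 25% × (€1,172,000 − €886,000) = €71,500 ≥ €46,000, so the exemption is fully phased out
  Base: €1,172,000 − €0 = €1,172,000
  €1,172,000 × 28% = €328,160

Excess of supplementary minimum tax over general income tax: €328,160 − €117,467 = €210,693.

€210,693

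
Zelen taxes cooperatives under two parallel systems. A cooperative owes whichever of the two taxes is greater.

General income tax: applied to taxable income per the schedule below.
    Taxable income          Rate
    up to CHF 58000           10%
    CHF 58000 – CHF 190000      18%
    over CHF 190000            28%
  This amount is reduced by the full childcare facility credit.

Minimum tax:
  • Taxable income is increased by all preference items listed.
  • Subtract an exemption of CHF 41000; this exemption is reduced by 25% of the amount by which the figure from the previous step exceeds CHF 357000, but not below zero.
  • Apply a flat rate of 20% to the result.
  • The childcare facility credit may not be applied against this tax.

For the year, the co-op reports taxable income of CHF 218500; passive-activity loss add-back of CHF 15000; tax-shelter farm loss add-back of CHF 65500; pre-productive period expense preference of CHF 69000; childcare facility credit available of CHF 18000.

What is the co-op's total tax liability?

General income tax:
  CHF 58000 × 10% = CHF 5800
  CHF 132000 × 18% = CHF 23760
  CHF 28500 × 28% = CHF 7980
  → CHF 37540
  Less childcare facility credit CHF 18000 → CHF 19540

Minimum tax:
  Adjusted income: CHF 218500 + CHF 15000 + CHF 65500 + CHF 69000 = CHF 368000
  Exemption: CHF 41000 − 25% × (CHF 368000 − CHF 357000) = CHF 41000 − CHF 2750 = CHF 38250
  Base: CHF 368000 − CHF 38250 = CHF 329750
  CHF 329750 × 20% = CHF 65950

CHF 65950 > CHF 19540, so the minimum tax is the binding amount.

CHF 65950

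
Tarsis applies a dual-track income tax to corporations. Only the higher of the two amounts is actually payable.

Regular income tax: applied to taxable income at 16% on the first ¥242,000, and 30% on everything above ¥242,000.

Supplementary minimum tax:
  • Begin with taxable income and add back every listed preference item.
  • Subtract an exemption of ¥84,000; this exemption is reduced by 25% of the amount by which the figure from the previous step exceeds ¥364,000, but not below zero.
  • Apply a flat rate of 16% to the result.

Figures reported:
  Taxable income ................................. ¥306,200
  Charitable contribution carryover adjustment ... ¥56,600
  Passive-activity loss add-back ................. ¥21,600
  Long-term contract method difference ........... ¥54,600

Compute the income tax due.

Supplementary minimum tax:
  Adjusted income: ¥306,200 + ¥56,600 + ¥21,600 + ¥54,600 = ¥439,000
  Exemption: ¥84,000 − 25% × (¥439,000 − ¥364,000) = ¥84,000 − ¥18,750 = ¥65,250
  Base: ¥439,000 − ¥65,250 = ¥373,750
  ¥373,750 × 16% = ¥59,800

Regular income tax:
  ¥242,000 × 16% = ¥38,720
  ¥64,200 × 30% = ¥19,260
  → ¥57,980

¥59,800 > ¥57,980, so the supplementary minimum tax is the binding amount.

¥59,800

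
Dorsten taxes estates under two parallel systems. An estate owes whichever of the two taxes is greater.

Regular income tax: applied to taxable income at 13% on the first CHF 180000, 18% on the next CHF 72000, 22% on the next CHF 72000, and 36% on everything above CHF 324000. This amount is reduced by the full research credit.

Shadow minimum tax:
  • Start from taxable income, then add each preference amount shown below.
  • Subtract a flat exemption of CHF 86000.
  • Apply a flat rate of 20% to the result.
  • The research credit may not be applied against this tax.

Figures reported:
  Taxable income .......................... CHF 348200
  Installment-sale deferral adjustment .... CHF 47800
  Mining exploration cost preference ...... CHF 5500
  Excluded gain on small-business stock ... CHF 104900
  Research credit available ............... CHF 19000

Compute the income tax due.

Shadow minimum tax:
  Adjusted income: CHF 348200 + CHF 47800 + CHF 5500 + CHF 104900 = CHF 506400
  Less exemption CHF 86000 → base CHF 420400
  CHF 420400 × 20% = CHF 84080

Regular income tax:
  CHF 180000 × 13% = CHF 23400
  CHF 72000 × 18% = CHF 12960
  CHF 72000 × 22% = CHF 15840
  CHF 24200 × 36% = CHF 8712
  → CHF 60912
  Less research credit CHF 19000 → CHF 41912

CHF 84080 > CHF 41912, so the shadow minimum tax is the binding amount.

CHF 84080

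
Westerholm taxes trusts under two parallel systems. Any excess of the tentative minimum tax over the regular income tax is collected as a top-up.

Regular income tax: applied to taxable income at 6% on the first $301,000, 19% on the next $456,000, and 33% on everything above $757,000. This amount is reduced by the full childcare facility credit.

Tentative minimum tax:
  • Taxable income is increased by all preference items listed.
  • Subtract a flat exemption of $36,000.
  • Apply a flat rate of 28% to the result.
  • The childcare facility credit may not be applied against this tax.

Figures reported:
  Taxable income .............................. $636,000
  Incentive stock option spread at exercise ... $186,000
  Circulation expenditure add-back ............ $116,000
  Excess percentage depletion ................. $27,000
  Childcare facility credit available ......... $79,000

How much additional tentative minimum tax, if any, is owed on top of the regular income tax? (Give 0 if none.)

$257,410

Tentative minimum tax:
  Adjusted income: $636,000 + $186,000 + $116,000 + $27,000 = $965,000
  Less exemption $36,000 → base $929,000
  $929,000 × 28% = $260,120

Regular income tax:
  $301,000 × 6% = $18,060
  $335,000 × 19% = $63,650
  → $81,710
  Less childcare facility credit $79,000 → $2,710

Excess of tentative minimum tax over regular income tax: $260,120 − $2,710 = $257,410.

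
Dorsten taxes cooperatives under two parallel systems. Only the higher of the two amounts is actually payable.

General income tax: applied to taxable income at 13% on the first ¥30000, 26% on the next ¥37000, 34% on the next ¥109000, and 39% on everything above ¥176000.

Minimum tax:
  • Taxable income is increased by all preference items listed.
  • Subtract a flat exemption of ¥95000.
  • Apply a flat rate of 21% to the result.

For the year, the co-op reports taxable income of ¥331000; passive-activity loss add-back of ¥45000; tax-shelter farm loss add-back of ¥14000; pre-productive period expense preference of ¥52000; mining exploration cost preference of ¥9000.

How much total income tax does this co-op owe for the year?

General income tax:
  ¥30000 × 13% = ¥3900
  ¥37000 × 26% = ¥9620
  ¥109000 × 34% = ¥37060
  ¥155000 × 39% = ¥60450
  → ¥111030

Minimum tax:
  Adjusted income: ¥331000 + ¥45000 + ¥14000 + ¥52000 + ¥9000 = ¥451000
  Less exemption ¥95000 → base ¥356000
  ¥356000 × 21% = ¥74760

¥111030 > ¥74760, so the general income tax governs.

¥111030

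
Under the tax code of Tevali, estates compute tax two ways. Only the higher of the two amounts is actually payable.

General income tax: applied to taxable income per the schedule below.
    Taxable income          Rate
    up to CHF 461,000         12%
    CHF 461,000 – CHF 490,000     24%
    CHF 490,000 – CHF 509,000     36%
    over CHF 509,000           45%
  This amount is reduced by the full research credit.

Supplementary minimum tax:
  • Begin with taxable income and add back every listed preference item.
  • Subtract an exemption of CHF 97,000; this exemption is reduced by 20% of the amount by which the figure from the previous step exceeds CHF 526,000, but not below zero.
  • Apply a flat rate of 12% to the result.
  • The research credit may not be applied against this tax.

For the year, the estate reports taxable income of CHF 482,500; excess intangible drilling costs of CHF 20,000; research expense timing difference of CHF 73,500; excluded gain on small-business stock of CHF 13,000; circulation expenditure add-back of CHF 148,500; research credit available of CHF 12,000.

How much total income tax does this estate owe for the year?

CHF 81,936

Supplementary minimum tax:
  Adjusted income: CHF 482,500 + CHF 20,000 + CHF 73,500 + CHF 13,000 + CHF 148,500 = CHF 737,500
  Exemption: CHF 97,000 − 20% × (CHF 737,500 − CHF 526,000) = CHF 97,000 − CHF 42,300 = CHF 54,700
  Base: CHF 737,500 − CHF 54,700 = CHF 682,800
  CHF 682,800 × 12% = CHF 81,936

General income tax:
  CHF 461,000 × 12% = CHF 55,320
  CHF 21,500 × 24% = CHF 5,160
  → CHF 60,480
  Less research credit CHF 12,000 → CHF 48,480

CHF 81,936 > CHF 48,480, so the supplementary minimum tax is the binding amount.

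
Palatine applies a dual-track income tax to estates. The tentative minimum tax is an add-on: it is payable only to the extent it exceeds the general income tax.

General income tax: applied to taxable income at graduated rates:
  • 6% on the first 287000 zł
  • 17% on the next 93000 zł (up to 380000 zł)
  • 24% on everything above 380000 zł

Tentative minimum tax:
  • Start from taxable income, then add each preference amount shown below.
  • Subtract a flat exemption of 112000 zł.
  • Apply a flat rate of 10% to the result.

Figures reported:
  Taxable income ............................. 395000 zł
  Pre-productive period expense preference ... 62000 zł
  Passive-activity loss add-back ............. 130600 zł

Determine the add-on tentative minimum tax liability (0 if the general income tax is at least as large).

General income tax:
  287000 zł × 6% = 17220 zł
  93000 zł × 17% = 15810 zł
  15000 zł × 24% = 3600 zł
  → 36630 zł

Tentative minimum tax:
  Adjusted income: 395000 zł + 62000 zł + 130600 zł = 587600 zł
  Less exemption 112000 zł → base 475600 zł
  475600 zł × 10% = 47560 zł

Excess of tentative minimum tax over general income tax: 47560 zł − 36630 zł = 10930 zł.

10930 zł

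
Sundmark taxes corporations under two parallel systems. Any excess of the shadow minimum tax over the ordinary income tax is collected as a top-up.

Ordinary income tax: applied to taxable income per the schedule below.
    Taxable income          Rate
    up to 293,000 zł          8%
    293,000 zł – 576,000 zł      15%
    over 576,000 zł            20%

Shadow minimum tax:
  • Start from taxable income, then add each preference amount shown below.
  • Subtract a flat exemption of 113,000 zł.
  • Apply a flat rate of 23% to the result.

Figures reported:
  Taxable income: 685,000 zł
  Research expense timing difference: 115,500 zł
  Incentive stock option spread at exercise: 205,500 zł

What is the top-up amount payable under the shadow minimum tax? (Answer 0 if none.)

117,700 zł

Ordinary income tax:
  293,000 zł × 8% = 23,440 zł
  283,000 zł × 15% = 42,450 zł
  109,000 zł × 20% = 21,800 zł
  → 87,690 zł

Shadow minimum tax:
  Adjusted income: 685,000 zł + 115,500 zł + 205,500 zł = 1,006,000 zł
  Less exemption 113,000 zł → base 893,000 zł
  893,000 zł × 23% = 205,390 zł

Excess of shadow minimum tax over ordinary income tax: 205,390 zł − 87,690 zł = 117,700 zł.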